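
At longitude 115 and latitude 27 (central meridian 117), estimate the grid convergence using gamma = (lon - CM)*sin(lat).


gamma = (115 - 117) * sin(27) = -2 * 0.45399 = -0.908 degrees

-0.908 degrees


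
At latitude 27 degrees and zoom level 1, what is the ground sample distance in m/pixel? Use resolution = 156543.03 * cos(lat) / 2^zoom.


res = 156543.03 * cos(27) / 2^1 = 156543.03 * 0.89100652 / 2 = 69740.43 m/pixel

69740.43 m/pixel


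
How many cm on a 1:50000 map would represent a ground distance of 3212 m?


map_cm = 3212 * 100 / 50000 = 6.424 cm ≈ 6.42 cm

6.42 cm


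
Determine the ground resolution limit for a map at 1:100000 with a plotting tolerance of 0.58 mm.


ground = 0.58 mm * 100000 / 1000 = 58.0 m

58.0 m


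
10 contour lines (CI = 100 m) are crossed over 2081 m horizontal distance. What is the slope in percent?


elevation change = 10 * 100 = 1000 m
slope = 1000 / 2081 * 100 = 48.1%

48.1%


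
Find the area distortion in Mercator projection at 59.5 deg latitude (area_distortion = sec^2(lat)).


area_distortion = 1/cos^2(59.5) = 3.882

3.882


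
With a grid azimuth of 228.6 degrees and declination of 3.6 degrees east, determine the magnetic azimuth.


magnetic azimuth = grid azimuth - declination (east +ve)
mag_az = 228.6 - 3.6 = 225.0 degrees

225.0 degrees


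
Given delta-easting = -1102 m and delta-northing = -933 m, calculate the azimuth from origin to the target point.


az = atan2(-1102, -933) = -130.3 deg
adjusted to 0-360: 229.7 degrees

229.7 degrees


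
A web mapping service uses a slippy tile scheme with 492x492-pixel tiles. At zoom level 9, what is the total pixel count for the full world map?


tiles per axis = 2^9 = 512
total tiles = 512^2 = 262144
pixels per axis = 512 * 492 = 251904
total pixels = 251904^2 = 63455625216

63455625216 pixels


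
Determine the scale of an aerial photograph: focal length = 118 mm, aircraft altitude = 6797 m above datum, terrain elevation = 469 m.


scale = f / (H - h) = 118 mm / 6328 m = 118 / 6328000 = 1:53627

1:53627


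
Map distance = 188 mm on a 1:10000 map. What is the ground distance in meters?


ground = 188 mm * 10000 / 1000 = 1880.0 m

1880.0 m


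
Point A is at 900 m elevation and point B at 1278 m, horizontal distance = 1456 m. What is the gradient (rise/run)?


gradient = (1278 - 900) / 1456 = 378 / 1456 = 0.2596

0.2596


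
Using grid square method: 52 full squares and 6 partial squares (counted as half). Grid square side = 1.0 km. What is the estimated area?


effective squares = 52 + 6 * 0.5 = 55.0
area = 55.0 * 1.0 = 55.0 km^2

55.0 km^2


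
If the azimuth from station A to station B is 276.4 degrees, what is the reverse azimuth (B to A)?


back azimuth = (276.4 + 180) mod 360 = 96.4 degrees

96.4 degrees


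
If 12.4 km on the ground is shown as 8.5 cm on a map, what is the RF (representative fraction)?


ground = 12.4 km = 1240000 cm; RF denominator = ground / map = 1240000 / 8.5 ≈ 145882; RF = 1:145882

1:145882


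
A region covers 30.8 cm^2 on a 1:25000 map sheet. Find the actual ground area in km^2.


ground_area = 30.8 * (25000/100)^2 = 1925000.0 m^2 = 1.925 km^2

1.925 km^2


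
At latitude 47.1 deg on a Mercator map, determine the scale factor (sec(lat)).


SF = 1 / cos(47.1) = 1 / 0.680721 = 1.469

1.469


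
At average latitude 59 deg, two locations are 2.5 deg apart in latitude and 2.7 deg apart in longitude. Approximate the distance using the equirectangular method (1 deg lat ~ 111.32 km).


dlat_km = 2.5 * 111.32 = 278.3
dlon_km = 2.7 * 111.32 * cos(59) ≈ 154.802
dist = sqrt(278.3^2 + 154.802^2) ≈ 318.5 km

318.5 km


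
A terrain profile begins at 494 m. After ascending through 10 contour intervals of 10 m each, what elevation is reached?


elevation = 494 + 10 * 10 = 594 m

594 m


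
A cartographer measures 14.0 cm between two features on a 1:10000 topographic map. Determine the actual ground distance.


ground = 14.0 cm * 10000 / 100 = 1400.0 m = 1.4 km

1.4 km


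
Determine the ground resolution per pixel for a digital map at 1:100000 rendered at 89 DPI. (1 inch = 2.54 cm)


pixel_cm = 2.54 / 89 ≈ 0.028539 cm
ground = pixel_cm * 100000 / 100 = 2.54 * 100000 / (89 * 100) = 254000 / 8900 ≈ 28.54 m

28.54 m


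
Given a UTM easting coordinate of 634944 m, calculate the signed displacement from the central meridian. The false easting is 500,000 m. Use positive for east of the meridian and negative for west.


displacement = 634944 - 500000 = 134944 m

134944 m


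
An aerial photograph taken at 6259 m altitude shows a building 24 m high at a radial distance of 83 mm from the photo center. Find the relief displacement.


d = h * r / H = 24 * 83 / 6259 = 0.32 mm

0.32 mm


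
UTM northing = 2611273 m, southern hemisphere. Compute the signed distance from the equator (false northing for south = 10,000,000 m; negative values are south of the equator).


For southern: actual = 2611273 - 10000000 = -7388727 m

-7388727 m


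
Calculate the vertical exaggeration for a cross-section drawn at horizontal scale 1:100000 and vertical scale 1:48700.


VE = horizontal_scale / vertical_scale = 100000 / 48700 ≈ 2.1

2.1x


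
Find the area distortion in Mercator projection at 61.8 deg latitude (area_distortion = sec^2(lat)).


area_distortion = 1/cos^2(61.8) = 4.478

4.478


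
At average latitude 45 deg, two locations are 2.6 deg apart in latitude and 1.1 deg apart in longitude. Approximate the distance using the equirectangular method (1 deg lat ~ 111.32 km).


dlat_km = 2.6 * 111.32 = 289.432
dlon_km = 1.1 * 111.32 * cos(45) ≈ 86.587
dist = sqrt(289.432^2 + 86.587^2) ≈ 302.1 km

302.1 km


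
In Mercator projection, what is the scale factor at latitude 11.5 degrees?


SF = 1 / cos(11.5) = 1 / 0.979925 = 1.02

1.02


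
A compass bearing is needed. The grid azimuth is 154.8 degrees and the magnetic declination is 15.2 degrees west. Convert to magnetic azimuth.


magnetic azimuth = grid azimuth - declination (east +ve)
mag_az = 154.8 - -15.2 = 170.0 degrees

170.0 degrees


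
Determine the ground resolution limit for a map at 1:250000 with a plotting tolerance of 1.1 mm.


ground = 1.1 mm * 250000 / 1000 = 275.0 m

275.0 m


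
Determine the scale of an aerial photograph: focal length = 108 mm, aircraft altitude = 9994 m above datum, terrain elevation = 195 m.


scale = f / (H - h) = 108 mm / 9799 m = 108 / 9799000 = 1:90731

1:90731


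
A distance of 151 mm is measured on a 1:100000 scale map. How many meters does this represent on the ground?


ground = 151 mm * 100000 / 1000 = 15100.0 m

15100.0 m


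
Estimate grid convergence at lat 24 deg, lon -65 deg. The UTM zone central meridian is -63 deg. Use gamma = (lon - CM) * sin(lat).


gamma = (-65 - -63) * sin(24) = -2 * 0.406737 = -0.813 degrees

-0.813 degrees


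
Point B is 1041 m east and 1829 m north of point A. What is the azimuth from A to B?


az = atan2(1041, 1829) = 29.6 deg
adjusted to 0-360: 29.6 degrees

29.6 degrees


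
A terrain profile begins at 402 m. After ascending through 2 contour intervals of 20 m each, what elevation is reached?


elevation = 402 + 2 * 20 = 442 m

442 m


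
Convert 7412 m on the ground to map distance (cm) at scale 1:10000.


map_cm = 7412 * 100 / 10000 = 74.12 cm

74.12 cm


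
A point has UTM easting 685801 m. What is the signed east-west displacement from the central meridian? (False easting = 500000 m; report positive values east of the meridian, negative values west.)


displacement = 685801 - 500000 = 185801 m

185801 m


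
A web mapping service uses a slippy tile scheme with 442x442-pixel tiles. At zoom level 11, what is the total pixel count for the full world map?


tiles per axis = 2^11 = 2048
total tiles = 2048^2 = 4194304
pixels per axis = 2048 * 442 = 905216
total pixels = 905216^2 = 819416006656

819416006656 pixels


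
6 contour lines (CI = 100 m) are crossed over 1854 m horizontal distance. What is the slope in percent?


elevation change = 6 * 100 = 600 m
slope = 600 / 1854 * 100 = 32.4%

32.4%


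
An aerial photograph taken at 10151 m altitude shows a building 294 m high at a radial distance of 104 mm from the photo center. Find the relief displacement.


d = h * r / H = 294 * 104 / 10151 = 3.01 mm

3.01 mm


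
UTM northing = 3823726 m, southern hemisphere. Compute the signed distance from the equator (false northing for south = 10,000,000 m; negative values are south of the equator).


For southern: actual = 3823726 - 10000000 = -6176274 m

-6176274 m


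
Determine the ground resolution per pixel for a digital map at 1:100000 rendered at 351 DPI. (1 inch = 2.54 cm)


pixel_cm = 2.54 / 351 ≈ 0.007236 cm
ground = pixel_cm * 100000 / 100 = 2.54 * 100000 / (351 * 100) = 254000 / 35100 ≈ 7.24 m

7.24 m


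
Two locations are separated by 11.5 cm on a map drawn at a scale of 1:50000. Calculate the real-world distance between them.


ground = 11.5 cm * 50000 / 100 = 5750.0 m = 5.75 km

5.75 km


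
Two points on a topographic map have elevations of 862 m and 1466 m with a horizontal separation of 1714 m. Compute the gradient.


gradient = (1466 - 862) / 1714 = 604 / 1714 = 0.3524

0.3524


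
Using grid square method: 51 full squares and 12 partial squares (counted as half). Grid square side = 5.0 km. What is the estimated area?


effective squares = 51 + 12 * 0.5 = 57.0
area = 57.0 * 25.0 = 1425.0 km^2

1425.0 km^2


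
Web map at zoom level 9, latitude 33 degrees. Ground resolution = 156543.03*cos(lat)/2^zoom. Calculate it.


res = 156543.03 * cos(33) / 2^9 = 156543.03 * 0.83867057 / 512 = 256.42 m/pixel

256.42 m/pixel


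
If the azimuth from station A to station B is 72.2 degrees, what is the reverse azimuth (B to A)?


back azimuth = (72.2 + 180) mod 360 = 252.2 degrees

252.2 degrees


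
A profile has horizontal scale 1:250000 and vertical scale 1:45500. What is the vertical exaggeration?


VE = horizontal_scale / vertical_scale = 250000 / 45500 ≈ 5.5

5.5x


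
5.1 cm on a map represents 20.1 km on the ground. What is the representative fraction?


ground = 20.1 km = 2010000 cm; RF denominator = ground / map = 2010000 / 5.1 ≈ 394118; RF = 1:394118

1:394118


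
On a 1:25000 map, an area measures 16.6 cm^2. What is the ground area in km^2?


ground_area = 16.6 * (25000/100)^2 = 1037500.0 m^2 = 1.0375 km^2 ≈ 1.038 km^2

1.038 km^2


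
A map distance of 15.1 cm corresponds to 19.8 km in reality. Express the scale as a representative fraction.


ground = 19.8 km = 1980000 cm; RF denominator = ground / map = 1980000 / 15.1 ≈ 131126; RF = 1:131126

1:131126


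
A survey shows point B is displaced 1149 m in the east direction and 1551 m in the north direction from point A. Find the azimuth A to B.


az = atan2(1149, 1551) = 36.5 deg
adjusted to 0-360: 36.5 degrees

36.5 degrees


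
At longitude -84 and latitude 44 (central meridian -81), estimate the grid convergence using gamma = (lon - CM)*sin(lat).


gamma = (-84 - -81) * sin(44) = -3 * 0.694658 = -2.084 degrees

-2.084 degrees


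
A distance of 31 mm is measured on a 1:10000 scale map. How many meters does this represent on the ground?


ground = 31 mm * 10000 / 1000 = 310.0 m

310.0 m


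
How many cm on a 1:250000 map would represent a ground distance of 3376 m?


map_cm = 3376 * 100 / 250000 = 1.3504 cm ≈ 1.35 cm

1.35 cm


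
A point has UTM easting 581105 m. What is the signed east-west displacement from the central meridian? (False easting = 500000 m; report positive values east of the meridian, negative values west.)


displacement = 581105 - 500000 = 81105 m

81105 m


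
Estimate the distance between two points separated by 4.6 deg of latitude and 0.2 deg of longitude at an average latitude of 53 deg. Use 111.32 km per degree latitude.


dlat_km = 4.6 * 111.32 = 512.072
dlon_km = 0.2 * 111.32 * cos(53) ≈ 13.399
dist = sqrt(512.072^2 + 13.399^2) ≈ 512.2 km

512.2 km


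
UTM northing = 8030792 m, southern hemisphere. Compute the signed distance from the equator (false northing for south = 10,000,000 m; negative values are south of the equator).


For southern: actual = 8030792 - 10000000 = -1969208 m

-1969208 m


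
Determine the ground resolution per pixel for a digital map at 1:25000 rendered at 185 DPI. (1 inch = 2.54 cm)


pixel_cm = 2.54 / 185 ≈ 0.01373 cm
ground = pixel_cm * 25000 / 100 = 2.54 * 25000 / (185 * 100) = 63500 / 18500 ≈ 3.43 m

3.43 m


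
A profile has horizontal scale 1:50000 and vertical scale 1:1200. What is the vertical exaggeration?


VE = horizontal_scale / vertical_scale = 50000 / 1200 ≈ 41.7

41.7x


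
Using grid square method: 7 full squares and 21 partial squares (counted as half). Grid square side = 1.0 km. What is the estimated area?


effective squares = 7 + 21 * 0.5 = 17.5
area = 17.5 * 1.0 = 17.5 km^2

17.5 km^2


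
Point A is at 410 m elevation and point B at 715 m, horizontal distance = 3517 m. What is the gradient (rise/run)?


gradient = (715 - 410) / 3517 = 305 / 3517 = 0.0867

0.0867


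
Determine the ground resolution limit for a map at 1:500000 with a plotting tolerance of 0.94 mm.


ground = 0.94 mm * 500000 / 1000 = 470.0 m

470.0 m


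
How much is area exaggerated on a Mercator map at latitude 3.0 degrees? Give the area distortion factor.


area_distortion = 1/cos^2(3.0) = 1.003

1.003


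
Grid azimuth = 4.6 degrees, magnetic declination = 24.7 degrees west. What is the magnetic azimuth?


magnetic azimuth = grid azimuth - declination (east +ve)
mag_az = 4.6 - -24.7 = 29.3 degrees

29.3 degrees


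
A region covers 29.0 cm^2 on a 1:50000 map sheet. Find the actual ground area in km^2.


ground_area = 29.0 * (50000/100)^2 = 7250000.0 m^2 = 7.25 km^2

7.25 km^2


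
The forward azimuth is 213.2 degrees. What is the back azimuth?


back azimuth = (213.2 + 180) mod 360 = 33.2 degrees

33.2 degrees


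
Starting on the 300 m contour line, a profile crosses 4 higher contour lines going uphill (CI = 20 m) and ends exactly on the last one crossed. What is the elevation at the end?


elevation = 300 + 4 * 20 = 380 m

380 m


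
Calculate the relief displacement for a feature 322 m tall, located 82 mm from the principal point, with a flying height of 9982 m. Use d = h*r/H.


d = h * r / H = 322 * 82 / 9982 = 2.65 mm

2.65 mm


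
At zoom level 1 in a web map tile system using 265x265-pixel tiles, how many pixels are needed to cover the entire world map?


tiles per axis = 2^1 = 2
total tiles = 2^2 = 4
pixels per axis = 2 * 265 = 530
total pixels = 530^2 = 280900

280900 pixels


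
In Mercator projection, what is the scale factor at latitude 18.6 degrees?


SF = 1 / cos(18.6) = 1 / 0.947768 = 1.055

1.055


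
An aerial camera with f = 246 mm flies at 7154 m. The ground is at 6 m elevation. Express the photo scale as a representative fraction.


scale = f / (H - h) = 246 mm / 7148 m = 246 / 7148000 = 1:29057

1:29057


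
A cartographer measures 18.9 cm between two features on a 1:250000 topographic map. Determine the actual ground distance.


ground = 18.9 cm * 250000 / 100 = 47250.0 m = 47.25 km

47.25 km


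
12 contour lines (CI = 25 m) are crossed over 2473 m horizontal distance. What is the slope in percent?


elevation change = 12 * 25 = 300 m
slope = 300 / 2473 * 100 = 12.1%

12.1%


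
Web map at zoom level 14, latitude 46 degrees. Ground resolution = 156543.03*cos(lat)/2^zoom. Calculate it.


res = 156543.03 * cos(46) / 2^14 = 156543.03 * 0.69465837 / 16384 = 6.64 m/pixel

6.64 m/pixel


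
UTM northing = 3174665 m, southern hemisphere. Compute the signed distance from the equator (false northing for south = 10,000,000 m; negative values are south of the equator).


For southern: actual = 3174665 - 10000000 = -6825335 m

-6825335 m


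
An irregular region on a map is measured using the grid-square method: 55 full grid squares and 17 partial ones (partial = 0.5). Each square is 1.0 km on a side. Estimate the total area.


effective squares = 55 + 17 * 0.5 = 63.5
area = 63.5 * 1.0 = 63.5 km^2

63.5 km^2


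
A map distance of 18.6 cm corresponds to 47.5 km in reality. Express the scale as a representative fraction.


ground = 47.5 km = 4750000 cm; RF denominator = ground / map = 4750000 / 18.6 ≈ 255376; RF = 1:255376

1:255376


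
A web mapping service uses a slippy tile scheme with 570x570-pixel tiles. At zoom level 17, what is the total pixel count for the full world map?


tiles per axis = 2^17 = 131072
total tiles = 131072^2 = 17179869184
pixels per axis = 131072 * 570 = 74711040
total pixels = 74711040^2 = 5581739497881600

5581739497881600 pixels


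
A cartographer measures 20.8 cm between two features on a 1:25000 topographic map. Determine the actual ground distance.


ground = 20.8 cm * 25000 / 100 = 5200.0 m = 5.2 km

5.2 km


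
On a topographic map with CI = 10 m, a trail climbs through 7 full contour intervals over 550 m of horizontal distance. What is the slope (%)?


elevation change = 7 * 10 = 70 m
slope = 70 / 550 * 100 = 12.7%

12.7%


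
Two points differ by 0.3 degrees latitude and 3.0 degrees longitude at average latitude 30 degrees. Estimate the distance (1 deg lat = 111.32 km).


dlat_km = 0.3 * 111.32 = 33.396
dlon_km = 3.0 * 111.32 * cos(30) ≈ 289.218
dist = sqrt(33.396^2 + 289.218^2) ≈ 291.1 km

291.1 km


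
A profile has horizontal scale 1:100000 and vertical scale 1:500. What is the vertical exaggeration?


VE = horizontal_scale / vertical_scale = 100000 / 500 = 200.0

200.0x


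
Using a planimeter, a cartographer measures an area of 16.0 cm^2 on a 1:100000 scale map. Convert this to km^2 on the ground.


ground_area = 16.0 * (100000/100)^2 = 16000000.0 m^2 = 16.0 km^2

16.0 km^2


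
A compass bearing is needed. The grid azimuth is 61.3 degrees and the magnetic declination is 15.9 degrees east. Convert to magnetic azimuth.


magnetic azimuth = grid azimuth - declination (east +ve)
mag_az = 61.3 - 15.9 = 45.4 degrees

45.4 degrees


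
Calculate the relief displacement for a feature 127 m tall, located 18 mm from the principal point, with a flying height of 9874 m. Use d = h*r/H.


d = h * r / H = 127 * 18 / 9874 = 0.23 mm

0.23 mm


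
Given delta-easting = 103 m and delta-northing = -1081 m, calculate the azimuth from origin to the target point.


az = atan2(103, -1081) = 174.6 deg
adjusted to 0-360: 174.6 degrees

174.6 degrees


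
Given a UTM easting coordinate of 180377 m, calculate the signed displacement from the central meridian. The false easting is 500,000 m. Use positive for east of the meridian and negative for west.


displacement = 180377 - 500000 = -319623 m

-319623 m


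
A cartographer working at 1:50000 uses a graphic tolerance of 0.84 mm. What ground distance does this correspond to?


ground = 0.84 mm * 50000 / 1000 = 42.0 m

42.0 m


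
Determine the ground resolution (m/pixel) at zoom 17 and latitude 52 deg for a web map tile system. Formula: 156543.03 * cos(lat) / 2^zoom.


res = 156543.03 * cos(52) / 2^17 = 156543.03 * 0.61566148 / 131072 = 0.74 m/pixel

0.74 m/pixel


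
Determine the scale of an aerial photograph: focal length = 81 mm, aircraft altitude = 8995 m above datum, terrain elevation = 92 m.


scale = f / (H - h) = 81 mm / 8903 m = 81 / 8903000 = 1:109914

1:109914


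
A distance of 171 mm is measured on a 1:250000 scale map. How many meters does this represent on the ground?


ground = 171 mm * 250000 / 1000 = 42750.0 m

42750.0 m


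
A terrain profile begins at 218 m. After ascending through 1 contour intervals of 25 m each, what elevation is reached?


elevation = 218 + 1 * 25 = 243 m

243 m


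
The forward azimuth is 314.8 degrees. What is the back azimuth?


back azimuth = (314.8 + 180) mod 360 = 134.8 degrees

134.8 degrees


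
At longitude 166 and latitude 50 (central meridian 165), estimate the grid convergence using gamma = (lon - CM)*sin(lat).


gamma = (166 - 165) * sin(50) = 1 * 0.766044 = 0.766 degrees

0.766 degrees


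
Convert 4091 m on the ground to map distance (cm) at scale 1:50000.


map_cm = 4091 * 100 / 50000 = 8.182 cm ≈ 8.18 cm

8.18 cm


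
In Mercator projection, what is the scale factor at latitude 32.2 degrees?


SF = 1 / cos(32.2) = 1 / 0.846193 = 1.182

1.182


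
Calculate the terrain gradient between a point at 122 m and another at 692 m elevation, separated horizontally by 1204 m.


gradient = (692 - 122) / 1204 = 570 / 1204 = 0.4734

0.4734


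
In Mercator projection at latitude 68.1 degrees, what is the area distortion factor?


area_distortion = 1/cos^2(68.1) = 7.188

7.188


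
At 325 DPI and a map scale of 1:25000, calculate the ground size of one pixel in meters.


pixel_cm = 2.54 / 325 ≈ 0.007815 cm
ground = pixel_cm * 25000 / 100 = 2.54 * 25000 / (325 * 100) = 63500 / 32500 ≈ 1.95 m

1.95 m


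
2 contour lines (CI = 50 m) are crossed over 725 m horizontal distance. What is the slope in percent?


elevation change = 2 * 50 = 100 m
slope = 100 / 725 * 100 = 13.8%

13.8%


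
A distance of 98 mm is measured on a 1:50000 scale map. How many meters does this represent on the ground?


ground = 98 mm * 50000 / 1000 = 4900.0 m

4900.0 m


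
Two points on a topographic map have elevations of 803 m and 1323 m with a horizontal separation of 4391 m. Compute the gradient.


gradient = (1323 - 803) / 4391 = 520 / 4391 = 0.1184

0.1184


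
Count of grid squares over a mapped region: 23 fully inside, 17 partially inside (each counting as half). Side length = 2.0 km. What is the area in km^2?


effective squares = 23 + 17 * 0.5 = 31.5
area = 31.5 * 4.0 = 126.0 km^2

126.0 km^2


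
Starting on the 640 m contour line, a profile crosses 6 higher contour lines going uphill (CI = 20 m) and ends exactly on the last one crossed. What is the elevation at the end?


elevation = 640 + 6 * 20 = 760 m

760 m


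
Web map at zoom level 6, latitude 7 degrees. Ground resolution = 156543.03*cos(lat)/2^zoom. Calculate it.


res = 156543.03 * cos(7) / 2^6 = 156543.03 * 0.99254615 / 64 = 2427.75 m/pixel

2427.75 m/pixel


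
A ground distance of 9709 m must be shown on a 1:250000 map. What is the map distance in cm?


map_cm = 9709 * 100 / 250000 = 3.8836 cm ≈ 3.88 cm

3.88 cm


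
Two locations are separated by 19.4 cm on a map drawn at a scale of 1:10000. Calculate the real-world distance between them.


ground = 19.4 cm * 10000 / 100 = 1940.0 m = 1.94 km

1.94 km


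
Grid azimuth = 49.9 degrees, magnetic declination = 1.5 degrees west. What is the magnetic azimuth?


magnetic azimuth = grid azimuth - declination (east +ve)
mag_az = 49.9 - -1.5 = 51.4 degrees

51.4 degrees


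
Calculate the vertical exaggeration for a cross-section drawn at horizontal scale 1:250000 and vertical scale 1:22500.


VE = horizontal_scale / vertical_scale = 250000 / 22500 ≈ 11.1

11.1x


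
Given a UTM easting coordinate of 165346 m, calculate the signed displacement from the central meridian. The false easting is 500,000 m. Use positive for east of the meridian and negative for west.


displacement = 165346 - 500000 = -334654 m

-334654 m


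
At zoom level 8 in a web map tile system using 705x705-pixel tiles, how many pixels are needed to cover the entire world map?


tiles per axis = 2^8 = 256
total tiles = 256^2 = 65536
pixels per axis = 256 * 705 = 180480
total pixels = 180480^2 = 32573030400

32573030400 pixels


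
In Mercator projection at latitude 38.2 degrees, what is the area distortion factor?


area_distortion = 1/cos^2(38.2) = 1.619

1.619


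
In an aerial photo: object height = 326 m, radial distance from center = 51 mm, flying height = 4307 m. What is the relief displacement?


d = h * r / H = 326 * 51 / 4307 = 3.86 mm

3.86 mm


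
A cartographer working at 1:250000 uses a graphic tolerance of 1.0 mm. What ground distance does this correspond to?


ground = 1.0 mm * 250000 / 1000 = 250.0 m

250.0 m


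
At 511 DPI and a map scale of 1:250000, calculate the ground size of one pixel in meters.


pixel_cm = 2.54 / 511 ≈ 0.004971 cm
ground = pixel_cm * 250000 / 100 = 2.54 * 250000 / (511 * 100) = 635000 / 51100 ≈ 12.43 m

12.43 m


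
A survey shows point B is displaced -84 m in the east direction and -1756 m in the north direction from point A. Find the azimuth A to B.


az = atan2(-84, -1756) = -177.3 deg
adjusted to 0-360: 182.7 degrees

182.7 degrees


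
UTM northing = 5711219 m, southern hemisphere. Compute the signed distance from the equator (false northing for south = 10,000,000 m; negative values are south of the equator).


For southern: actual = 5711219 - 10000000 = -4288781 m

-4288781 m


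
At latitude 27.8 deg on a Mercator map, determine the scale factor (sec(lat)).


SF = 1 / cos(27.8) = 1 / 0.884581 = 1.13

1.13


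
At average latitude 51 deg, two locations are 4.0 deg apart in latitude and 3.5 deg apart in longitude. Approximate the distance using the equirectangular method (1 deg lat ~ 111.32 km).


dlat_km = 4.0 * 111.32 = 445.28
dlon_km = 3.5 * 111.32 * cos(51) ≈ 245.196
dist = sqrt(445.28^2 + 245.196^2) ≈ 508.3 km

508.3 km


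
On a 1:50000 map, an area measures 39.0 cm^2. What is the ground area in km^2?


ground_area = 39.0 * (50000/100)^2 = 9750000.0 m^2 = 9.75 km^2

9.75 km^2


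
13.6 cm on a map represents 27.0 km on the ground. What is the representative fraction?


ground = 27.0 km = 2700000 cm; RF denominator = ground / map = 2700000 / 13.6 ≈ 198529; RF = 1:198529

1:198529


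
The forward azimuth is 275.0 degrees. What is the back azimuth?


back azimuth = (275.0 + 180) mod 360 = 95.0 degrees

95.0 degrees


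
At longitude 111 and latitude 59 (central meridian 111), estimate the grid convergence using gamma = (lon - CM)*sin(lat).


gamma = (111 - 111) * sin(59) = 0 * 0.857167 = 0.0 degrees

0.0 degrees


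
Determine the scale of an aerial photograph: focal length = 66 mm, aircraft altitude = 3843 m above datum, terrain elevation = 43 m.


scale = f / (H - h) = 66 mm / 3800 m = 66 / 3800000 = 1:57576

1:57576


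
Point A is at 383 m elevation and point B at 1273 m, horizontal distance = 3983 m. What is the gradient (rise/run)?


gradient = (1273 - 383) / 3983 = 890 / 3983 = 0.2234

0.2234


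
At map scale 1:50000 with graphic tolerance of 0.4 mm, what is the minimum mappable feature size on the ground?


ground = 0.4 mm * 50000 / 1000 = 20.0 m

20.0 m


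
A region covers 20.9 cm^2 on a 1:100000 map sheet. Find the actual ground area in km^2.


ground_area = 20.9 * (100000/100)^2 = 20900000.0 m^2 = 20.9 km^2

20.9 km^2


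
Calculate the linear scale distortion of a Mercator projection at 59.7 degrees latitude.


SF = 1 / cos(59.7) = 1 / 0.504528 = 1.982

1.982


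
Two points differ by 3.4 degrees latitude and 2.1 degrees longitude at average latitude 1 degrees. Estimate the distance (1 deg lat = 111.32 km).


dlat_km = 3.4 * 111.32 = 378.488
dlon_km = 2.1 * 111.32 * cos(1) ≈ 233.736
dist = sqrt(378.488^2 + 233.736^2) ≈ 444.8 km

444.8 km


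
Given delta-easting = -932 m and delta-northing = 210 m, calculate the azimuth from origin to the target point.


az = atan2(-932, 210) = -77.3 deg
adjusted to 0-360: 282.7 degrees

282.7 degrees


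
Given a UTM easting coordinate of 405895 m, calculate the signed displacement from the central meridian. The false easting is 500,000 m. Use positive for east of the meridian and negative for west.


displacement = 405895 - 500000 = -94105 m

-94105 m


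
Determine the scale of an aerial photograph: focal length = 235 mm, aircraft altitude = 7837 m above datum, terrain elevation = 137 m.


scale = f / (H - h) = 235 mm / 7700 m = 235 / 7700000 = 1:32766

1:32766


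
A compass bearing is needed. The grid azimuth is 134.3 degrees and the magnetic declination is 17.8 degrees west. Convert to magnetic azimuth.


magnetic azimuth = grid azimuth - declination (east +ve)
mag_az = 134.3 - -17.8 = 152.1 degrees

152.1 degrees


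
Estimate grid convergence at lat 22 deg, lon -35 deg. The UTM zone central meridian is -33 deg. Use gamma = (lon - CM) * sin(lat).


gamma = (-35 - -33) * sin(22) = -2 * 0.374607 = -0.749 degrees

-0.749 degrees


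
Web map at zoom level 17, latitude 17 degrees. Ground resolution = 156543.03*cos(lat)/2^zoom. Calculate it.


res = 156543.03 * cos(17) / 2^17 = 156543.03 * 0.95630476 / 131072 = 1.14 m/pixel

1.14 m/pixel


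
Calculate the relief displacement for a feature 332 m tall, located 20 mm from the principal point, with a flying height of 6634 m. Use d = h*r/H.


d = h * r / H = 332 * 20 / 6634 = 1.0 mm

1.0 mm


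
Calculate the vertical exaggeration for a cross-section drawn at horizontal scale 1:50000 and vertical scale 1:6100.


VE = horizontal_scale / vertical_scale = 50000 / 6100 ≈ 8.2

8.2x


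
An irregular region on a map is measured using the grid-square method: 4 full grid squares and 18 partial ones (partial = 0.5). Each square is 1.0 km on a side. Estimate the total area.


effective squares = 4 + 18 * 0.5 = 13.0
area = 13.0 * 1.0 = 13.0 km^2

13.0 km^2


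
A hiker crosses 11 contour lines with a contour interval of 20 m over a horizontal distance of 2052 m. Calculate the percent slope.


elevation change = 11 * 20 = 220 m
slope = 220 / 2052 * 100 = 10.7%

10.7%


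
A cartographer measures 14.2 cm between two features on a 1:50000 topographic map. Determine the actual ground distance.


ground = 14.2 cm * 50000 / 100 = 7100.0 m = 7.1 km

7.1 km


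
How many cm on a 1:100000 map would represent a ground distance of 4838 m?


map_cm = 4838 * 100 / 100000 = 4.838 cm ≈ 4.84 cm

4.84 cm


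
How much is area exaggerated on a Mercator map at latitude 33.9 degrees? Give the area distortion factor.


area_distortion = 1/cos^2(33.9) = 1.452

1.452


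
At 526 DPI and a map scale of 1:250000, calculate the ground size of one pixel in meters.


pixel_cm = 2.54 / 526 ≈ 0.004829 cm
ground = pixel_cm * 250000 / 100 = 2.54 * 250000 / (526 * 100) = 635000 / 52600 ≈ 12.07 m

12.07 m


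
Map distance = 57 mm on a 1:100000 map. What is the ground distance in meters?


ground = 57 mm * 100000 / 1000 = 5700.0 m

5700.0 m


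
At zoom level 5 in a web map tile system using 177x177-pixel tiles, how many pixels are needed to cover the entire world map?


tiles per axis = 2^5 = 32
total tiles = 32^2 = 1024
pixels per axis = 32 * 177 = 5664
total pixels = 5664^2 = 32080896

32080896 pixels


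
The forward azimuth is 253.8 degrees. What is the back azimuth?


back azimuth = (253.8 + 180) mod 360 = 73.8 degrees

73.8 degrees


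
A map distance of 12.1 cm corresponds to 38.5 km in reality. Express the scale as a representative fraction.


ground = 38.5 km = 3850000 cm; RF denominator = ground / map = 3850000 / 12.1 ≈ 318182; RF = 1:318182

1:318182


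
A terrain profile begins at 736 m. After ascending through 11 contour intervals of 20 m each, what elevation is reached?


elevation = 736 + 11 * 20 = 956 m

956 m


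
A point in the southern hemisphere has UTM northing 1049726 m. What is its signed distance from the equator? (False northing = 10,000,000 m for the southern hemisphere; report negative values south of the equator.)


For southern: actual = 1049726 - 10000000 = -8950274 m

-8950274 m


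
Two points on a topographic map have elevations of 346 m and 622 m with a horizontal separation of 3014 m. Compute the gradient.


gradient = (622 - 346) / 3014 = 276 / 3014 = 0.0916

0.0916


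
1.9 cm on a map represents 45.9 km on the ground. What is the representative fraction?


ground = 45.9 km = 4590000 cm; RF denominator = ground / map = 4590000 / 1.9 ≈ 2415789; RF = 1:2415789

1:2415789


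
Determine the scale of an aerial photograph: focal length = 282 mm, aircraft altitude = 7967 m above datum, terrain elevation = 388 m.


scale = f / (H - h) = 282 mm / 7579 m = 282 / 7579000 = 1:26876

1:26876


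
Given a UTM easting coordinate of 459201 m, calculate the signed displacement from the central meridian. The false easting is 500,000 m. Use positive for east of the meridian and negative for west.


displacement = 459201 - 500000 = -40799 m

-40799 m


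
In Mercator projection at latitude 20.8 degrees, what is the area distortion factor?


area_distortion = 1/cos^2(20.8) = 1.144

1.144


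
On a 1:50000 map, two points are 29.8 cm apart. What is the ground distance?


ground = 29.8 cm * 50000 / 100 = 14900.0 m = 14.9 km

14.9 km


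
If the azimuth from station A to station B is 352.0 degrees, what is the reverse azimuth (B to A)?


back azimuth = (352.0 + 180) mod 360 = 172.0 degrees

172.0 degrees


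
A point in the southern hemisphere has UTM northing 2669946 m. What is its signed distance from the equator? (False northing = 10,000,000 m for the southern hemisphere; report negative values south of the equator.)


For southern: actual = 2669946 - 10000000 = -7330054 m

-7330054 m


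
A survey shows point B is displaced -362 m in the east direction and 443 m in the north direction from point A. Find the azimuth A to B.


az = atan2(-362, 443) = -39.3 deg
adjusted to 0-360: 320.7 degrees

320.7 degrees


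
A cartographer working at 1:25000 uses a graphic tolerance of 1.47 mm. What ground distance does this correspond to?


ground = 1.47 mm * 25000 / 1000 = 36.75 m

36.75 m


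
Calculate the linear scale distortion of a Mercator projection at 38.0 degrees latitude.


SF = 1 / cos(38.0) = 1 / 0.788011 = 1.269

1.269


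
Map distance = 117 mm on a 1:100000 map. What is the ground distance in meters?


ground = 117 mm * 100000 / 1000 = 11700.0 m

11700.0 m


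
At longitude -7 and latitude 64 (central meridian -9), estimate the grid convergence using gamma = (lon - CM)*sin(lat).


gamma = (-7 - -9) * sin(64) = 2 * 0.898794 = 1.798 degrees

1.798 degrees


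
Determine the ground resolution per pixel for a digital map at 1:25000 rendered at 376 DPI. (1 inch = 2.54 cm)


pixel_cm = 2.54 / 376 ≈ 0.006755 cm
ground = pixel_cm * 25000 / 100 = 2.54 * 25000 / (376 * 100) = 63500 / 37600 ≈ 1.69 m

1.69 m


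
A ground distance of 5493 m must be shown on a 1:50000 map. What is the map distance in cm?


map_cm = 5493 * 100 / 50000 = 10.986 cm ≈ 10.99 cm

10.99 cm


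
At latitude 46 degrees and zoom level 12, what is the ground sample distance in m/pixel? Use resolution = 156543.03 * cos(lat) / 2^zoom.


res = 156543.03 * cos(46) / 2^12 = 156543.03 * 0.69465837 / 4096 = 26.55 m/pixel

26.55 m/pixel


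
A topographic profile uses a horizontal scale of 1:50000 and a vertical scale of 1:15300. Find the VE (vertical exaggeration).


VE = horizontal_scale / vertical_scale = 50000 / 15300 ≈ 3.3

3.3x


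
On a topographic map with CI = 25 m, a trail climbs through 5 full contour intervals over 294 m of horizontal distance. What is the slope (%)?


elevation change = 5 * 25 = 125 m
slope = 125 / 294 * 100 = 42.5%

42.5%


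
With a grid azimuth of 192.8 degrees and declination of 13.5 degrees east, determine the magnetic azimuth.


magnetic azimuth = grid azimuth - declination (east +ve)
mag_az = 192.8 - 13.5 = 179.3 degrees

179.3 degrees


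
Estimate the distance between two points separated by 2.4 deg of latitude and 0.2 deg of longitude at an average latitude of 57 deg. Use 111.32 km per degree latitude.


dlat_km = 2.4 * 111.32 = 267.168
dlon_km = 0.2 * 111.32 * cos(57) ≈ 12.126
dist = sqrt(267.168^2 + 12.126^2) ≈ 267.4 km

267.4 km


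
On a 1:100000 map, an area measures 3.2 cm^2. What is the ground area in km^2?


ground_area = 3.2 * (100000/100)^2 = 3200000.0 m^2 = 3.2 km^2

3.2 km^2


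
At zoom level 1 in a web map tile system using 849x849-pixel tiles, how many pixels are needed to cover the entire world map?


tiles per axis = 2^1 = 2
total tiles = 2^2 = 4
pixels per axis = 2 * 849 = 1698
total pixels = 1698^2 = 2883204

2883204 pixels


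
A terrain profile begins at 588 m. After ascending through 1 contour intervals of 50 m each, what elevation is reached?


elevation = 588 + 1 * 50 = 638 m

638 m


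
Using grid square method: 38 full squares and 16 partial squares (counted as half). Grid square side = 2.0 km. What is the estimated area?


effective squares = 38 + 16 * 0.5 = 46.0
area = 46.0 * 4.0 = 184.0 km^2

184.0 km^2


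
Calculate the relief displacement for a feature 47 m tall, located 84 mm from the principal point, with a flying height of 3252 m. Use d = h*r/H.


d = h * r / H = 47 * 84 / 3252 = 1.21 mm

1.21 mm


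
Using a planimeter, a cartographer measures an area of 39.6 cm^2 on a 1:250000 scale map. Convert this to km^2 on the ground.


ground_area = 39.6 * (250000/100)^2 = 247500000.0 m^2 = 247.5 km^2

247.5 km^2


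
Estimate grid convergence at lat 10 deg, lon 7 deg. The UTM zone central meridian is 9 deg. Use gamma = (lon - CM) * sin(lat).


gamma = (7 - 9) * sin(10) = -2 * 0.173648 = -0.347 degrees

-0.347 degrees


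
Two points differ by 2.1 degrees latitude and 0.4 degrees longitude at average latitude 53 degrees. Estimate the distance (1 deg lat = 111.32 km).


dlat_km = 2.1 * 111.32 = 233.772
dlon_km = 0.4 * 111.32 * cos(53) ≈ 26.798
dist = sqrt(233.772^2 + 26.798^2) ≈ 235.3 km

235.3 km


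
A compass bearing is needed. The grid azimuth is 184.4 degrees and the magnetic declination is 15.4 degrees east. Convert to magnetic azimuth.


magnetic azimuth = grid azimuth - declination (east +ve)
mag_az = 184.4 - 15.4 = 169.0 degrees

169.0 degrees


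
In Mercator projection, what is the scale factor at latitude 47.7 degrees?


SF = 1 / cos(47.7) = 1 / 0.673013 = 1.486

1.486


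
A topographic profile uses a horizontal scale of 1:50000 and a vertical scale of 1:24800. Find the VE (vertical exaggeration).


VE = horizontal_scale / vertical_scale = 50000 / 24800 ≈ 2.0

2.0x


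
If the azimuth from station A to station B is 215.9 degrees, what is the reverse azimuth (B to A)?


back azimuth = (215.9 + 180) mod 360 = 35.9 degrees

35.9 degrees


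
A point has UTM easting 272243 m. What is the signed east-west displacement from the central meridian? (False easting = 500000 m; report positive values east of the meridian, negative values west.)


displacement = 272243 - 500000 = -227757 m

-227757 m


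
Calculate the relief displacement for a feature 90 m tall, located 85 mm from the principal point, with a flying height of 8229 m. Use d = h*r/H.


d = h * r / H = 90 * 85 / 8229 = 0.93 mm

0.93 mm


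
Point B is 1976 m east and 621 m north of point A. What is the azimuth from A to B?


az = atan2(1976, 621) = 72.6 deg
adjusted to 0-360: 72.6 degrees

72.6 degrees


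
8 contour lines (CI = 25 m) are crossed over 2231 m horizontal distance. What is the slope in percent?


elevation change = 8 * 25 = 200 m
slope = 200 / 2231 * 100 = 9.0%

9.0%


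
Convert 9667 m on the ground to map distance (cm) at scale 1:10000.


map_cm = 9667 * 100 / 10000 = 96.67 cm

96.67 cm


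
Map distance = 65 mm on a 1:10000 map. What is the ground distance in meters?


ground = 65 mm * 10000 / 1000 = 650.0 m

650.0 m
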